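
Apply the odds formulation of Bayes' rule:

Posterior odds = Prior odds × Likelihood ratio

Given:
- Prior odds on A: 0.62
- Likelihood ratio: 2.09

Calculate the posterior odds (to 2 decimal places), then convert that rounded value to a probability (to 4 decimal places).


Step 1: Calculate posterior odds
Posterior odds = Prior odds × LR
               = 0.62 × 2.09
               = 1.30

Step 2: Convert to probability
P(A|E) = Posterior odds / (1 + Posterior odds)
       = 1.30 / (1 + 1.30)
       = 1.30 / 2.30
       = 0.5652

The evidence increased P(A) from 0.3827 to 0.5652.


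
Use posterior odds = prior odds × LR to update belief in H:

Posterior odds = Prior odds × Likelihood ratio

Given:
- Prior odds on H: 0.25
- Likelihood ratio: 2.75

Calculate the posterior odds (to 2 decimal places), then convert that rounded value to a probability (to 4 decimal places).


Step 1: Calculate posterior odds
Posterior odds = Prior odds × LR
               = 0.25 × 2.75
               = 0.69

Step 2: Convert to probability
P(H|E) = Posterior odds / (1 + Posterior odds)
       = 0.69 / (1 + 0.69)
       = 0.69 / 1.69
       = 0.4083

The evidence increased P(H) from 0.2000 to 0.4083.


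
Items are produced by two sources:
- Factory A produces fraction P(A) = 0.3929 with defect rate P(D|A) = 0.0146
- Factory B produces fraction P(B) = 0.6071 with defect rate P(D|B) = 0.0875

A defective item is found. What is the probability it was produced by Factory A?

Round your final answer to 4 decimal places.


Let A = from Factory A, D = defective

Given:
- P(A) = 0.3929, P(B) = 0.6071
- P(D|A) = 0.0146, P(D|B) = 0.0875

Step 1: Find P(D)
P(D) = P(D|A)P(A) + P(D|B)P(B)
     = 0.0146 × 0.3929 + 0.0875 × 0.6071
     = 0.00573634 + 0.05312125
     = 0.05885759

Step 2: Apply Bayes' theorem
P(A|D) = P(D|A)P(A) / P(D)
       = 0.00573634 / 0.05885759
       = 0.0975


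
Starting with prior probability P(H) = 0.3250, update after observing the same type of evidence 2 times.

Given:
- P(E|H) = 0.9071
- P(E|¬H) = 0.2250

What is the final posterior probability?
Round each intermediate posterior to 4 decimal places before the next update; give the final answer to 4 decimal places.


Sequential Bayesian updating:

Initial prior: P(H) = 0.3250

Update 1:
  P(E) = 0.9071 × 0.3250 + 0.2250 × 0.6750 = 0.29480750 + 0.15187500 = 0.44668250
  P(H|E) = 0.29480750 / 0.44668250 = 0.6600

Update 2:
  P(E) = 0.9071 × 0.6600 + 0.2250 × 0.3400 = 0.59868600 + 0.07650000 = 0.67518600
  P(H|E) = 0.59868600 / 0.67518600 = 0.8867

Final posterior: 0.8867


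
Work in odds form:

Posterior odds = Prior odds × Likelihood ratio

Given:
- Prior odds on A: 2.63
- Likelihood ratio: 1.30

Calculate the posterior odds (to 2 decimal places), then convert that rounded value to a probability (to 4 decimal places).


Step 1: Calculate posterior odds
Posterior odds = Prior odds × LR
               = 2.63 × 1.30
               = 3.42

Step 2: Convert to probability
P(A|E) = Posterior odds / (1 + Posterior odds)
       = 3.42 / (1 + 3.42)
       = 3.42 / 4.42
       = 0.7738

The evidence increased P(A) from 0.7245 to 0.7738.


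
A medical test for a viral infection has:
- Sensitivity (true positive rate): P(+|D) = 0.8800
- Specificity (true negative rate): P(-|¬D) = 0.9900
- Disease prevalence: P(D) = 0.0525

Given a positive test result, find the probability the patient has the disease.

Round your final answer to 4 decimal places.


Let D = has disease, + = positive test

Given:
- P(D) = 0.0525 (prevalence)
- P(+|D) = 0.8800 (sensitivity)
- P(-|¬D) = 0.9900 (specificity)
- P(+|¬D) = 0.0100 (false positive rate = 1 - specificity)

Step 1: Find P(+)
P(+) = P(+|D)P(D) + P(+|¬D)P(¬D)
     = 0.8800 × 0.0525 + 0.0100 × 0.9475
     = 0.04620000 + 0.00947500
     = 0.05567500

Step 2: Apply Bayes' theorem for P(D|+)
P(D|+) = P(+|D)P(D) / P(+)
       = 0.04620000 / 0.05567500
       = 0.8298


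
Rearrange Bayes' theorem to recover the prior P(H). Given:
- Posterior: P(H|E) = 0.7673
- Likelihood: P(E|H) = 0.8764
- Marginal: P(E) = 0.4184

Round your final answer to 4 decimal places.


From Bayes' theorem: P(H|E) = P(E|H) × P(H) / P(E)

Rearranging for P(H):
P(H) = P(H|E) × P(E) / P(E|H)
     = 0.7673 × 0.4184 / 0.8764
     = 0.32103832 / 0.8764
     = 0.3663


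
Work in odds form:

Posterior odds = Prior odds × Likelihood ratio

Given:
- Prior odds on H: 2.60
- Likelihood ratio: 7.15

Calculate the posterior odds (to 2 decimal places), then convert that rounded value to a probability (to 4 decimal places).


Step 1: Calculate posterior odds
Posterior odds = Prior odds × LR
               = 2.60 × 7.15
               = 18.59

Step 2: Convert to probability
P(H|E) = Posterior odds / (1 + Posterior odds)
       = 18.59 / (1 + 18.59)
       = 18.59 / 19.59
       = 0.9490

The evidence increased P(H) from 0.7222 to 0.9490.


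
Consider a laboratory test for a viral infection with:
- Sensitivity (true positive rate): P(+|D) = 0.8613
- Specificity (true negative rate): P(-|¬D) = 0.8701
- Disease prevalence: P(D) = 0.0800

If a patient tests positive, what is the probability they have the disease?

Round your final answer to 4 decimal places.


Let D = has disease, + = positive test

Given:
- P(D) = 0.0800 (prevalence)
- P(+|D) = 0.8613 (sensitivity)
- P(-|¬D) = 0.8701 (specificity)
- P(+|¬D) = 0.1299 (false positive rate = 1 - specificity)

Step 1: Find P(+)
P(+) = P(+|D)P(D) + P(+|¬D)P(¬D)
     = 0.8613 × 0.0800 + 0.1299 × 0.9200
     = 0.06890400 + 0.11950800
     = 0.18841200

Step 2: Apply Bayes' theorem for P(D|+)
P(D|+) = P(+|D)P(D) / P(+)
       = 0.06890400 / 0.18841200
       = 0.3657


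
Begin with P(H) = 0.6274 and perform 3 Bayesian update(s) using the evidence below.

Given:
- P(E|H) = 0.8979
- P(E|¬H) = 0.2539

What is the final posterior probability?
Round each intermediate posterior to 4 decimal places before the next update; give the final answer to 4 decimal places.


Sequential Bayesian updating:

Initial prior: P(H) = 0.6274

Update 1:
  P(E) = 0.8979 × 0.6274 + 0.2539 × 0.3726 = 0.56334246 + 0.09460314 = 0.65794560
  P(H|E) = 0.56334246 / 0.65794560 = 0.8562

Update 2:
  P(E) = 0.8979 × 0.8562 + 0.2539 × 0.1438 = 0.76878198 + 0.03651082 = 0.80529280
  P(H|E) = 0.76878198 / 0.80529280 = 0.9547

Update 3:
  P(E) = 0.8979 × 0.9547 + 0.2539 × 0.0453 = 0.85722513 + 0.01150167 = 0.86872680
  P(H|E) = 0.85722513 / 0.86872680 = 0.9868

Final posterior: 0.9868


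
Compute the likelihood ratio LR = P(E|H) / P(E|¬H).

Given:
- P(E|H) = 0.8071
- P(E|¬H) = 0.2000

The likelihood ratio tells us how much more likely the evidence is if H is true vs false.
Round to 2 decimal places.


Likelihood Ratio (LR) = P(E|H) / P(E|¬H)

LR = 0.8071 / 0.2000
   = 4.04

The evidence is 4.04 times more likely if H is true than if H is false.
Since LR > 1, the evidence supports H over ¬H.


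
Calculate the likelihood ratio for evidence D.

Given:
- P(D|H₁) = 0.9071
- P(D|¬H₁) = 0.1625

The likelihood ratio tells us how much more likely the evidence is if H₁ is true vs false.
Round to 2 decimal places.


Likelihood Ratio (LR) = P(D|H₁) / P(D|¬H₁)

LR = 0.9071 / 0.1625
   = 5.58

The evidence is 5.58 times more likely if H₁ is true than if H₁ is false.
Because LR exceeds 1, D is evidence for H₁.


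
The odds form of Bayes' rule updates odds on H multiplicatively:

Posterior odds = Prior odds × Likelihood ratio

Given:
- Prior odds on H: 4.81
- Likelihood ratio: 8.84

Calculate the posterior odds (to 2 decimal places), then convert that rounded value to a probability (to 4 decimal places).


Step 1: Calculate posterior odds
Posterior odds = Prior odds × LR
               = 4.81 × 8.84
               = 42.52

Step 2: Convert to probability
P(H|E) = Posterior odds / (1 + Posterior odds)
       = 42.52 / (1 + 42.52)
       = 42.52 / 43.52
       = 0.9770

The evidence increased P(H) from 0.8279 to 0.9770.


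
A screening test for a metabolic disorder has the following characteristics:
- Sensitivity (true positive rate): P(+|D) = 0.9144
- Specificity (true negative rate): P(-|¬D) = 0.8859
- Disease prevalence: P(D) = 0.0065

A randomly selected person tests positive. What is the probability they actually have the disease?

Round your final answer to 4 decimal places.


Let D = has disease, + = positive test

Given:
- P(D) = 0.0065 (prevalence)
- P(+|D) = 0.9144 (sensitivity)
- P(-|¬D) = 0.8859 (specificity)
- P(+|¬D) = 0.1141 (false positive rate = 1 - specificity)

Step 1: Find P(+)
P(+) = P(+|D)P(D) + P(+|¬D)P(¬D)
     = 0.9144 × 0.0065 + 0.1141 × 0.9935
     = 0.00594360 + 0.11335835
     = 0.11930195

Step 2: Apply Bayes' theorem for P(D|+)
P(D|+) = P(+|D)P(D) / P(+)
       = 0.00594360 / 0.11930195
       = 0.0498


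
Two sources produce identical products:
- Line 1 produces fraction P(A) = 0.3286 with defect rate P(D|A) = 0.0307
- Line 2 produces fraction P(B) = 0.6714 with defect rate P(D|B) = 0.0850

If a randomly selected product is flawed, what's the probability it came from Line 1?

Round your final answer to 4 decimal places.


Let A = from Line 1, D = flawed

Given:
- P(A) = 0.3286, P(B) = 0.6714
- P(D|A) = 0.0307, P(D|B) = 0.0850

Step 1: Find P(D)
P(D) = P(D|A)P(A) + P(D|B)P(B)
     = 0.0307 × 0.3286 + 0.0850 × 0.6714
     = 0.01008802 + 0.05706900
     = 0.06715702

Step 2: Apply Bayes' theorem
P(A|D) = P(D|A)P(A) / P(D)
       = 0.01008802 / 0.06715702
       = 0.1502


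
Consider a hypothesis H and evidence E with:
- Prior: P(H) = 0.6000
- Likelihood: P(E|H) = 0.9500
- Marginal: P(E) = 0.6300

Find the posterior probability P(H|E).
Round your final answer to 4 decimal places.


Using Bayes' theorem:

P(H|E) = P(E|H) × P(H) / P(E)
       = 0.9500 × 0.6000 / 0.6300
       = 0.57000000 / 0.6300
       = 0.9048

The evidence strengthens our belief in H.
Prior: 0.6000 → Posterior: 0.9048


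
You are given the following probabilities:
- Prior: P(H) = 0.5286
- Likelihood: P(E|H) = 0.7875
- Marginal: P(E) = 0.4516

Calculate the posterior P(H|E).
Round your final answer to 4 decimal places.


Using Bayes' theorem:

P(H|E) = P(E|H) × P(H) / P(E)
       = 0.7875 × 0.5286 / 0.4516
       = 0.41627250 / 0.4516
       = 0.9218

The evidence strengthens our belief in H.
Prior: 0.5286 → Posterior: 0.9218


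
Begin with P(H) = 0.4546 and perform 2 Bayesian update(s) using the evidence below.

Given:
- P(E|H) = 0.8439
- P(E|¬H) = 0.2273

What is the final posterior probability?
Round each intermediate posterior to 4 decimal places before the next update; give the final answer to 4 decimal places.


Sequential Bayesian updating:

Initial prior: P(H) = 0.4546

Update 1:
  P(E) = 0.8439 × 0.4546 + 0.2273 × 0.5454 = 0.38363694 + 0.12396942 = 0.50760636
  P(H|E) = 0.38363694 / 0.50760636 = 0.7558

Update 2:
  P(E) = 0.8439 × 0.7558 + 0.2273 × 0.2442 = 0.63781962 + 0.05550666 = 0.69332628
  P(H|E) = 0.63781962 / 0.69332628 = 0.9199

Final posterior: 0.9199


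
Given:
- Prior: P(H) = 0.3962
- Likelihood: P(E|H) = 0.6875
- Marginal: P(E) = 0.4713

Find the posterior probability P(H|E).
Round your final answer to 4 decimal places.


Using Bayes' theorem:

P(H|E) = P(E|H) × P(H) / P(E)
       = 0.6875 × 0.3962 / 0.4713
       = 0.27238750 / 0.4713
       = 0.5779

The evidence strengthens our belief in H.
Prior: 0.3962 → Posterior: 0.5779


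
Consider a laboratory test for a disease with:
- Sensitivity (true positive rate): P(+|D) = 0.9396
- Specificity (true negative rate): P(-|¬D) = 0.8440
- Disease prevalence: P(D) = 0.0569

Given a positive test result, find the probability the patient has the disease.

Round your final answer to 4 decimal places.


Let D = has disease, + = positive test

Given:
- P(D) = 0.0569 (prevalence)
- P(+|D) = 0.9396 (sensitivity)
- P(-|¬D) = 0.8440 (specificity)
- P(+|¬D) = 0.1560 (false positive rate = 1 - specificity)

Step 1: Find P(+)
P(+) = P(+|D)P(D) + P(+|¬D)P(¬D)
     = 0.9396 × 0.0569 + 0.1560 × 0.9431
     = 0.05346324 + 0.14712360
     = 0.20058684

Step 2: Apply Bayes' theorem for P(D|+)
P(D|+) = P(+|D)P(D) / P(+)
       = 0.05346324 / 0.20058684
       = 0.2665


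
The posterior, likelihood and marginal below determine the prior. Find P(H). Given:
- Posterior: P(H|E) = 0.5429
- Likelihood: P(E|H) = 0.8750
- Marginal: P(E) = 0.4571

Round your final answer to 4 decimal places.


From Bayes' theorem: P(H|E) = P(E|H) × P(H) / P(E)

Rearranging for P(H):
P(H) = P(H|E) × P(E) / P(E|H)
     = 0.5429 × 0.4571 / 0.8750
     = 0.24815959 / 0.8750
     = 0.2836


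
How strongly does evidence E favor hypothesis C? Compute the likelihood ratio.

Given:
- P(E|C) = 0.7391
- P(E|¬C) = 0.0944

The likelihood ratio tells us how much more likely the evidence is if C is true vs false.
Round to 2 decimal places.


Likelihood Ratio (LR) = P(E|C) / P(E|¬C)

LR = 0.7391 / 0.0944
   = 7.83

The evidence is 7.83 times more likely if C is true than if C is false.
Since LR > 1, the evidence supports C over ¬C.


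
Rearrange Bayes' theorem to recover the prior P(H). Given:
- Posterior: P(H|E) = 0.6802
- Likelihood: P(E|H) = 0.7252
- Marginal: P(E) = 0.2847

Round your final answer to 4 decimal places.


From Bayes' theorem: P(H|E) = P(E|H) × P(H) / P(E)

Rearranging for P(H):
P(H) = P(H|E) × P(E) / P(E|H)
     = 0.6802 × 0.2847 / 0.7252
     = 0.19365294 / 0.7252
     = 0.2670


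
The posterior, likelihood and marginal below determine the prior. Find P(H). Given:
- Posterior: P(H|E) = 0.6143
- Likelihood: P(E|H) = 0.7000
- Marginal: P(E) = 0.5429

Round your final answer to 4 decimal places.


From Bayes' theorem: P(H|E) = P(E|H) × P(H) / P(E)

Rearranging for P(H):
P(H) = P(H|E) × P(E) / P(E|H)
     = 0.6143 × 0.5429 / 0.7000
     = 0.33350347 / 0.7000
     = 0.4764


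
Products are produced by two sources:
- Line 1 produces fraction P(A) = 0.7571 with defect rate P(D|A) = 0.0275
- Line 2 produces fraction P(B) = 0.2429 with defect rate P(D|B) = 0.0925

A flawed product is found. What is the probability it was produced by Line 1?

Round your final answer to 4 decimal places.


Let A = from Line 1, D = flawed

Given:
- P(A) = 0.7571, P(B) = 0.2429
- P(D|A) = 0.0275, P(D|B) = 0.0925

Step 1: Find P(D)
P(D) = P(D|A)P(A) + P(D|B)P(B)
     = 0.0275 × 0.7571 + 0.0925 × 0.2429
     = 0.02082025 + 0.02246825
     = 0.04328850

Step 2: Apply Bayes' theorem
P(A|D) = P(D|A)P(A) / P(D)
       = 0.02082025 / 0.04328850
       = 0.4810


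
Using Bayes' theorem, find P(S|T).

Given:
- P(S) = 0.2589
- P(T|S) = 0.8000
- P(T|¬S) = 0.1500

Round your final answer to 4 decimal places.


Bayes' theorem: P(S|T) = P(T|S) × P(S) / P(T)

Step 1: Calculate P(T) using law of total probability
P(T) = P(T|S)P(S) + P(T|¬S)P(¬S)
     = 0.8000 × 0.2589 + 0.1500 × 0.7411
     = 0.20712000 + 0.11116500
     = 0.31828500

Step 2: Apply Bayes' theorem
P(S|T) = P(T|S) × P(S) / P(T)
       = 0.20712000 / 0.31828500
       = 0.6507


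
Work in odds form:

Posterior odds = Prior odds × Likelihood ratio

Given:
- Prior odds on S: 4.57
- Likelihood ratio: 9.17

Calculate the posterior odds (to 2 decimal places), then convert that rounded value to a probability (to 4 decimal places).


Step 1: Calculate posterior odds
Posterior odds = Prior odds × LR
               = 4.57 × 9.17
               = 41.91

Step 2: Convert to probability
P(S|E) = Posterior odds / (1 + Posterior odds)
       = 41.91 / (1 + 41.91)
       = 41.91 / 42.91
       = 0.9767

The evidence increased P(S) from 0.8205 to 0.9767.


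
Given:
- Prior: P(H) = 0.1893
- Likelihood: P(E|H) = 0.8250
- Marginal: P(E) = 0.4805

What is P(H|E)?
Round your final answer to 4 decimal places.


Using Bayes' theorem:

P(H|E) = P(E|H) × P(H) / P(E)
       = 0.8250 × 0.1893 / 0.4805
       = 0.15617250 / 0.4805
       = 0.3250

The evidence strengthens our belief in H.
Prior: 0.1893 → Posterior: 0.3250


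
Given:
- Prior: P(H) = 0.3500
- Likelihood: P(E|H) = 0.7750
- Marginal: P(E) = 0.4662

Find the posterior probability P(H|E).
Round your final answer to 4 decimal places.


Using Bayes' theorem:

P(H|E) = P(E|H) × P(H) / P(E)
       = 0.7750 × 0.3500 / 0.4662
       = 0.27125000 / 0.4662
       = 0.5818

The evidence strengthens our belief in H.
Prior: 0.3500 → Posterior: 0.5818


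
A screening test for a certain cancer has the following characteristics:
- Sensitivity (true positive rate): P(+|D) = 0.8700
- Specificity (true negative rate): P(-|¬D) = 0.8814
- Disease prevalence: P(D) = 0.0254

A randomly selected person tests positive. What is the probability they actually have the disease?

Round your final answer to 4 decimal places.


Let D = has disease, + = positive test

Given:
- P(D) = 0.0254 (prevalence)
- P(+|D) = 0.8700 (sensitivity)
- P(-|¬D) = 0.8814 (specificity)
- P(+|¬D) = 0.1186 (false positive rate = 1 - specificity)

Step 1: Find P(+)
P(+) = P(+|D)P(D) + P(+|¬D)P(¬D)
     = 0.8700 × 0.0254 + 0.1186 × 0.9746
     = 0.02209800 + 0.11558756
     = 0.13768556

Step 2: Apply Bayes' theorem for P(D|+)
P(D|+) = P(+|D)P(D) / P(+)
       = 0.02209800 / 0.13768556
       = 0.1605


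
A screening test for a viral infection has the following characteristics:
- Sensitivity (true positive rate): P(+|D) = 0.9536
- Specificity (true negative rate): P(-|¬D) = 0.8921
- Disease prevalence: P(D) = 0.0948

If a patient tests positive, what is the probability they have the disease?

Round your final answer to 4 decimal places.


Let D = has disease, + = positive test

Given:
- P(D) = 0.0948 (prevalence)
- P(+|D) = 0.9536 (sensitivity)
- P(-|¬D) = 0.8921 (specificity)
- P(+|¬D) = 0.1079 (false positive rate = 1 - specificity)

Step 1: Find P(+)
P(+) = P(+|D)P(D) + P(+|¬D)P(¬D)
     = 0.9536 × 0.0948 + 0.1079 × 0.9052
     = 0.09040128 + 0.09767108
     = 0.18807236

Step 2: Apply Bayes' theorem for P(D|+)
P(D|+) = P(+|D)P(D) / P(+)
       = 0.09040128 / 0.18807236
       = 0.4807


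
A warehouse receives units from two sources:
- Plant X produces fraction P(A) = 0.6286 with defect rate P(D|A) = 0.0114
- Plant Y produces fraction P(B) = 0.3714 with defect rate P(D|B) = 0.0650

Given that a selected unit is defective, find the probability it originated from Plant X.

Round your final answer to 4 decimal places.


Let A = from Plant X, D = defective

Given:
- P(A) = 0.6286, P(B) = 0.3714
- P(D|A) = 0.0114, P(D|B) = 0.0650

Step 1: Find P(D)
P(D) = P(D|A)P(A) + P(D|B)P(B)
     = 0.0114 × 0.6286 + 0.0650 × 0.3714
     = 0.00716604 + 0.02414100
     = 0.03130704

Step 2: Apply Bayes' theorem
P(A|D) = P(D|A)P(A) / P(D)
       = 0.00716604 / 0.03130704
       = 0.2289


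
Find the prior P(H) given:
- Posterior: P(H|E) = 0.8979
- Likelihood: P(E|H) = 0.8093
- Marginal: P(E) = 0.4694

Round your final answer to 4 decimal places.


From Bayes' theorem: P(H|E) = P(E|H) × P(H) / P(E)

Rearranging for P(H):
P(H) = P(H|E) × P(E) / P(E|H)
     = 0.8979 × 0.4694 / 0.8093
     = 0.42147426 / 0.8093
     = 0.5208


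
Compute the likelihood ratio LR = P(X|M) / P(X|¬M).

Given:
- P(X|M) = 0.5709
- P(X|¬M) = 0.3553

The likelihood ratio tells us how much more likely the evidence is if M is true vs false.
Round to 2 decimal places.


Likelihood Ratio (LR) = P(X|M) / P(X|¬M)

LR = 0.5709 / 0.3553
   = 1.61

The evidence is 1.61 times more likely if M is true than if M is false.
LR > 1, so observing X raises the odds in favor of M.


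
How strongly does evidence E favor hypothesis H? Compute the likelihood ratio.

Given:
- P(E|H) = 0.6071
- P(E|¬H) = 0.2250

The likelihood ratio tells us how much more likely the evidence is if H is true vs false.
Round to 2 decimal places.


Likelihood Ratio (LR) = P(E|H) / P(E|¬H)

LR = 0.6071 / 0.2250
   = 2.70

The evidence is 2.70 times more likely if H is true than if H is false.
Since LR > 1, the evidence supports H over ¬H.


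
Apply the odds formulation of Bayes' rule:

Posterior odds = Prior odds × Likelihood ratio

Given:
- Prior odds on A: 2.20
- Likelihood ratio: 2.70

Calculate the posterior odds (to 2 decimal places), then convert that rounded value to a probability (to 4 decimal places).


Step 1: Calculate posterior odds
Posterior odds = Prior odds × LR
               = 2.20 × 2.70
               = 5.94

Step 2: Convert to probability
P(A|E) = Posterior odds / (1 + Posterior odds)
       = 5.94 / (1 + 5.94)
       = 5.94 / 6.94
       = 0.8559

The evidence increased P(A) from 0.6875 to 0.8559.


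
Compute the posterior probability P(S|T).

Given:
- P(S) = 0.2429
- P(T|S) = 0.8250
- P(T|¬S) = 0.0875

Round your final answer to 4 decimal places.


Bayes' theorem: P(S|T) = P(T|S) × P(S) / P(T)

Step 1: Calculate P(T) using law of total probability
P(T) = P(T|S)P(S) + P(T|¬S)P(¬S)
     = 0.8250 × 0.2429 + 0.0875 × 0.7571
     = 0.20039250 + 0.06624625
     = 0.26663875

Step 2: Apply Bayes' theorem
P(S|T) = P(T|S) × P(S) / P(T)
       = 0.20039250 / 0.26663875
       = 0.7516


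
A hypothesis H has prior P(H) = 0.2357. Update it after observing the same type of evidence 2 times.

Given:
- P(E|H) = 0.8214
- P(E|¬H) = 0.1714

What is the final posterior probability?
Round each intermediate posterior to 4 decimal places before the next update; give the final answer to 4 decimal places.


Sequential Bayesian updating:

Initial prior: P(H) = 0.2357

Update 1:
  P(E) = 0.8214 × 0.2357 + 0.1714 × 0.7643 = 0.19360398 + 0.13100102 = 0.32460500
  P(H|E) = 0.19360398 / 0.32460500 = 0.5964

Update 2:
  P(E) = 0.8214 × 0.5964 + 0.1714 × 0.4036 = 0.48988296 + 0.06917704 = 0.55906000
  P(H|E) = 0.48988296 / 0.55906000 = 0.8763

Final posterior: 0.8763


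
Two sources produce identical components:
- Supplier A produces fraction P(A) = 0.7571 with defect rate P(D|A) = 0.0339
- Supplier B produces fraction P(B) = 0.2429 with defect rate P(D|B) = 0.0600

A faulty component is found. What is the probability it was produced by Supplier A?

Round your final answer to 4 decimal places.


Let A = from Supplier A, D = faulty

Given:
- P(A) = 0.7571, P(B) = 0.2429
- P(D|A) = 0.0339, P(D|B) = 0.0600

Step 1: Find P(D)
P(D) = P(D|A)P(A) + P(D|B)P(B)
     = 0.0339 × 0.7571 + 0.0600 × 0.2429
     = 0.02566569 + 0.01457400
     = 0.04023969

Step 2: Apply Bayes' theorem
P(A|D) = P(D|A)P(A) / P(D)
       = 0.02566569 / 0.04023969
       = 0.6378


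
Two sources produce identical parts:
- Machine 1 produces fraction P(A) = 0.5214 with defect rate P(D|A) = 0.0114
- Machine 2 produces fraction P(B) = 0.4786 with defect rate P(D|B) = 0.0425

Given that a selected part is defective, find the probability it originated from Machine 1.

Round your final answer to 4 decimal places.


Let A = from Machine 1, D = defective

Given:
- P(A) = 0.5214, P(B) = 0.4786
- P(D|A) = 0.0114, P(D|B) = 0.0425

Step 1: Find P(D)
P(D) = P(D|A)P(A) + P(D|B)P(B)
     = 0.0114 × 0.5214 + 0.0425 × 0.4786
     = 0.00594396 + 0.02034050
     = 0.02628446

Step 2: Apply Bayes' theorem
P(A|D) = P(D|A)P(A) / P(D)
       = 0.00594396 / 0.02628446
       = 0.2261


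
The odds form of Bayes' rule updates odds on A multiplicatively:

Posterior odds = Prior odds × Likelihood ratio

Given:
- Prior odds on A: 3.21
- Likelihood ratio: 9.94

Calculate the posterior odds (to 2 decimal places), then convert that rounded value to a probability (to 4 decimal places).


Step 1: Calculate posterior odds
Posterior odds = Prior odds × LR
               = 3.21 × 9.94
               = 31.91

Step 2: Convert to probability
P(A|E) = Posterior odds / (1 + Posterior odds)
       = 31.91 / (1 + 31.91)
       = 31.91 / 32.91
       = 0.9696

The evidence increased P(A) from 0.7625 to 0.9696.


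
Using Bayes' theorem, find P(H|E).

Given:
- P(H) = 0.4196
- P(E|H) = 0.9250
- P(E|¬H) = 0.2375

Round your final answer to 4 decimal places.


Bayes' theorem: P(H|E) = P(E|H) × P(H) / P(E)

Step 1: Calculate P(E) using law of total probability
P(E) = P(E|H)P(H) + P(E|¬H)P(¬H)
     = 0.9250 × 0.4196 + 0.2375 × 0.5804
     = 0.38813000 + 0.13784500
     = 0.52597500

Step 2: Apply Bayes' theorem
P(H|E) = P(E|H) × P(H) / P(E)
       = 0.38813000 / 0.52597500
       = 0.7379


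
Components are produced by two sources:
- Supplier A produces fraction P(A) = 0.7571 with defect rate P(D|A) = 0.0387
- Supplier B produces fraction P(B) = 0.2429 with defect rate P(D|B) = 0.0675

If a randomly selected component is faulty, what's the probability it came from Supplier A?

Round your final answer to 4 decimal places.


Let A = from Supplier A, D = faulty

Given:
- P(A) = 0.7571, P(B) = 0.2429
- P(D|A) = 0.0387, P(D|B) = 0.0675

Step 1: Find P(D)
P(D) = P(D|A)P(A) + P(D|B)P(B)
     = 0.0387 × 0.7571 + 0.0675 × 0.2429
     = 0.02929977 + 0.01639575
     = 0.04569552

Step 2: Apply Bayes' theorem
P(A|D) = P(D|A)P(A) / P(D)
       = 0.02929977 / 0.04569552
       = 0.6412


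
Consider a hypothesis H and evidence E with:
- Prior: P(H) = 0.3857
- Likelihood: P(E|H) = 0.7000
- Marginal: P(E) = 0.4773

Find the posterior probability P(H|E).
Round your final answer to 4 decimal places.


Using Bayes' theorem:

P(H|E) = P(E|H) × P(H) / P(E)
       = 0.7000 × 0.3857 / 0.4773
       = 0.26999000 / 0.4773
       = 0.5657

The evidence strengthens our belief in H.
Prior: 0.3857 → Posterior: 0.5657


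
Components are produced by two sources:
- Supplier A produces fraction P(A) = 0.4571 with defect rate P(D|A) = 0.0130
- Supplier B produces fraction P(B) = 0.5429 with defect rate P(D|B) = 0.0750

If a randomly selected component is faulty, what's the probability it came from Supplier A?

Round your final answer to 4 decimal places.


Let A = from Supplier A, D = faulty

Given:
- P(A) = 0.4571, P(B) = 0.5429
- P(D|A) = 0.0130, P(D|B) = 0.0750

Step 1: Find P(D)
P(D) = P(D|A)P(A) + P(D|B)P(B)
     = 0.0130 × 0.4571 + 0.0750 × 0.5429
     = 0.00594230 + 0.04071750
     = 0.04665980

Step 2: Apply Bayes' theorem
P(A|D) = P(D|A)P(A) / P(D)
       = 0.00594230 / 0.04665980
       = 0.1274


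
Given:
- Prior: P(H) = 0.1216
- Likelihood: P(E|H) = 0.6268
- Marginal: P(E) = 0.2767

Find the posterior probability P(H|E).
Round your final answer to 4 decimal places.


Using Bayes' theorem:

P(H|E) = P(E|H) × P(H) / P(E)
       = 0.6268 × 0.1216 / 0.2767
       = 0.07621888 / 0.2767
       = 0.2755

The evidence strengthens our belief in H.
Prior: 0.1216 → Posterior: 0.2755


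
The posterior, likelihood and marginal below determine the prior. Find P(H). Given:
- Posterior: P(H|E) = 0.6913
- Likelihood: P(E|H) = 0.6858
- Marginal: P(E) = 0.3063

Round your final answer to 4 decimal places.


From Bayes' theorem: P(H|E) = P(E|H) × P(H) / P(E)

Rearranging for P(H):
P(H) = P(H|E) × P(E) / P(E|H)
     = 0.6913 × 0.3063 / 0.6858
     = 0.21174519 / 0.6858
     = 0.3088


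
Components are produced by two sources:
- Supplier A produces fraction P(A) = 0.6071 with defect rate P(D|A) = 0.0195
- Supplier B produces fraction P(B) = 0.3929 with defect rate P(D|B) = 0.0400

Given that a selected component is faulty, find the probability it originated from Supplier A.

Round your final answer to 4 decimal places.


Let A = from Supplier A, D = faulty

Given:
- P(A) = 0.6071, P(B) = 0.3929
- P(D|A) = 0.0195, P(D|B) = 0.0400

Step 1: Find P(D)
P(D) = P(D|A)P(A) + P(D|B)P(B)
     = 0.0195 × 0.6071 + 0.0400 × 0.3929
     = 0.01183845 + 0.01571600
     = 0.02755445

Step 2: Apply Bayes' theorem
P(A|D) = P(D|A)P(A) / P(D)
       = 0.01183845 / 0.02755445
       = 0.4296


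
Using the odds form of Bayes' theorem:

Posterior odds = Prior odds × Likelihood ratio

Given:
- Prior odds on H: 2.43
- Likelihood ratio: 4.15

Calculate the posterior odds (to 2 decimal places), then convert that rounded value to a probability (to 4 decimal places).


Step 1: Calculate posterior odds
Posterior odds = Prior odds × LR
               = 2.43 × 4.15
               = 10.08

Step 2: Convert to probability
P(H|E) = Posterior odds / (1 + Posterior odds)
       = 10.08 / (1 + 10.08)
       = 10.08 / 11.08
       = 0.9097

The evidence increased P(H) from 0.7085 to 0.9097.


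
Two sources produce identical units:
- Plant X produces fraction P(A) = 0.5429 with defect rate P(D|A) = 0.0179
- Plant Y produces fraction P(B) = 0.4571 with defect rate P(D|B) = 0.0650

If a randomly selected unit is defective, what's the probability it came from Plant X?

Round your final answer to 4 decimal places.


Let A = from Plant X, D = defective

Given:
- P(A) = 0.5429, P(B) = 0.4571
- P(D|A) = 0.0179, P(D|B) = 0.0650

Step 1: Find P(D)
P(D) = P(D|A)P(A) + P(D|B)P(B)
     = 0.0179 × 0.5429 + 0.0650 × 0.4571
     = 0.00971791 + 0.02971150
     = 0.03942941

Step 2: Apply Bayes' theorem
P(A|D) = P(D|A)P(A) / P(D)
       = 0.00971791 / 0.03942941
       = 0.2465


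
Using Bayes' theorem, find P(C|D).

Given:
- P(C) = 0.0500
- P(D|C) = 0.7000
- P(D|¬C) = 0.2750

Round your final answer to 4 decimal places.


Bayes' theorem: P(C|D) = P(D|C) × P(C) / P(D)

Step 1: Calculate P(D) using law of total probability
P(D) = P(D|C)P(C) + P(D|¬C)P(¬C)
     = 0.7000 × 0.0500 + 0.2750 × 0.9500
     = 0.03500000 + 0.26125000
     = 0.29625000

Step 2: Apply Bayes' theorem
P(C|D) = P(D|C) × P(C) / P(D)
       = 0.03500000 / 0.29625000
       = 0.1181


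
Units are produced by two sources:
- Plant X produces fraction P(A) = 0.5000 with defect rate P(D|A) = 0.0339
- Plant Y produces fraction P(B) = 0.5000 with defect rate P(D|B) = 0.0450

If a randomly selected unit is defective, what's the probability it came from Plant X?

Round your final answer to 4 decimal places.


Let A = from Plant X, D = defective

Given:
- P(A) = 0.5000, P(B) = 0.5000
- P(D|A) = 0.0339, P(D|B) = 0.0450

Step 1: Find P(D)
P(D) = P(D|A)P(A) + P(D|B)P(B)
     = 0.0339 × 0.5000 + 0.0450 × 0.5000
     = 0.01695000 + 0.02250000
     = 0.03945000

Step 2: Apply Bayes' theorem
P(A|D) = P(D|A)P(A) / P(D)
       = 0.01695000 / 0.03945000
       = 0.4297


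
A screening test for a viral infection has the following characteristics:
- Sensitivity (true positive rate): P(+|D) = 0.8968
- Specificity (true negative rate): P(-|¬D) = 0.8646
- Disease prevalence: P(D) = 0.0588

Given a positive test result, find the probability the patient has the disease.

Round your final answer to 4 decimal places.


Let D = has disease, + = positive test

Given:
- P(D) = 0.0588 (prevalence)
- P(+|D) = 0.8968 (sensitivity)
- P(-|¬D) = 0.8646 (specificity)
- P(+|¬D) = 0.1354 (false positive rate = 1 - specificity)

Step 1: Find P(+)
P(+) = P(+|D)P(D) + P(+|¬D)P(¬D)
     = 0.8968 × 0.0588 + 0.1354 × 0.9412
     = 0.05273184 + 0.12743848
     = 0.18017032

Step 2: Apply Bayes' theorem for P(D|+)
P(D|+) = P(+|D)P(D) / P(+)
       = 0.05273184 / 0.18017032
       = 0.2927


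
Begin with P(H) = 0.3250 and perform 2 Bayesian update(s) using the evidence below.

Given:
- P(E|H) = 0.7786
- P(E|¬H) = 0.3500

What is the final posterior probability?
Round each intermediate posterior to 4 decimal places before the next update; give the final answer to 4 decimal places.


Sequential Bayesian updating:

Initial prior: P(H) = 0.3250

Update 1:
  P(E) = 0.7786 × 0.3250 + 0.3500 × 0.6750 = 0.25304500 + 0.23625000 = 0.48929500
  P(H|E) = 0.25304500 / 0.48929500 = 0.5172

Update 2:
  P(E) = 0.7786 × 0.5172 + 0.3500 × 0.4828 = 0.40269192 + 0.16898000 = 0.57167192
  P(H|E) = 0.40269192 / 0.57167192 = 0.7044

Final posterior: 0.7044


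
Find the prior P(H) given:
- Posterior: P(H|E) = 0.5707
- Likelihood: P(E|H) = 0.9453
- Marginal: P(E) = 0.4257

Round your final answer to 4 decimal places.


From Bayes' theorem: P(H|E) = P(E|H) × P(H) / P(E)

Rearranging for P(H):
P(H) = P(H|E) × P(E) / P(E|H)
     = 0.5707 × 0.4257 / 0.9453
     = 0.24294699 / 0.9453
     = 0.2570


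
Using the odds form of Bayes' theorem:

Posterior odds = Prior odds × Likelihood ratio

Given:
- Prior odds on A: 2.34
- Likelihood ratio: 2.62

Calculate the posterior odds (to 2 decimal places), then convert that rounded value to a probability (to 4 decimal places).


Step 1: Calculate posterior odds
Posterior odds = Prior odds × LR
               = 2.34 × 2.62
               = 6.13

Step 2: Convert to probability
P(A|E) = Posterior odds / (1 + Posterior odds)
       = 6.13 / (1 + 6.13)
       = 6.13 / 7.13
       = 0.8597

The evidence increased P(A) from 0.7006 to 0.8597.


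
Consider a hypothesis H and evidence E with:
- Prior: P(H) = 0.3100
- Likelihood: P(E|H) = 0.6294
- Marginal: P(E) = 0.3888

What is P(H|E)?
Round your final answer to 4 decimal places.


Using Bayes' theorem:

P(H|E) = P(E|H) × P(H) / P(E)
       = 0.6294 × 0.3100 / 0.3888
       = 0.19511400 / 0.3888
       = 0.5018

The evidence strengthens our belief in H.
Prior: 0.3100 → Posterior: 0.5018


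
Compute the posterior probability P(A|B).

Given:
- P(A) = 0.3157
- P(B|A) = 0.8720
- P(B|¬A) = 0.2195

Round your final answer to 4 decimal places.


Bayes' theorem: P(A|B) = P(B|A) × P(A) / P(B)

Step 1: Calculate P(B) using law of total probability
P(B) = P(B|A)P(A) + P(B|¬A)P(¬A)
     = 0.8720 × 0.3157 + 0.2195 × 0.6843
     = 0.27529040 + 0.15020385
     = 0.42549425

Step 2: Apply Bayes' theorem
P(A|B) = P(B|A) × P(A) / P(B)
       = 0.27529040 / 0.42549425
       = 0.6470


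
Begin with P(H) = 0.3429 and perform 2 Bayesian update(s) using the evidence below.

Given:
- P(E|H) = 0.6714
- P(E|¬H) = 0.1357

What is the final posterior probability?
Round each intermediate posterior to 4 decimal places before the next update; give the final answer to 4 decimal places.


Sequential Bayesian updating:

Initial prior: P(H) = 0.3429

Update 1:
  P(E) = 0.6714 × 0.3429 + 0.1357 × 0.6571 = 0.23022306 + 0.08916847 = 0.31939153
  P(H|E) = 0.23022306 / 0.31939153 = 0.7208

Update 2:
  P(E) = 0.6714 × 0.7208 + 0.1357 × 0.2792 = 0.48394512 + 0.03788744 = 0.52183256
  P(H|E) = 0.48394512 / 0.52183256 = 0.9274

Final posterior: 0.9274


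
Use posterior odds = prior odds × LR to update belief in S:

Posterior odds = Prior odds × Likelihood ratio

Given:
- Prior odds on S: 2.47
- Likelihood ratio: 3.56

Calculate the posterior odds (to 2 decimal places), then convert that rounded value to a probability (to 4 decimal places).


Step 1: Calculate posterior odds
Posterior odds = Prior odds × LR
               = 2.47 × 3.56
               = 8.79

Step 2: Convert to probability
P(S|E) = Posterior odds / (1 + Posterior odds)
       = 8.79 / (1 + 8.79)
       = 8.79 / 9.79
       = 0.8979

The evidence increased P(S) from 0.7118 to 0.8979.


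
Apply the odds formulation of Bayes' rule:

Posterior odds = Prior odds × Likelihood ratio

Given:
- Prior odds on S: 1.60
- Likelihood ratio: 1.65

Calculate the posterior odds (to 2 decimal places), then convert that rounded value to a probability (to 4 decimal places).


Step 1: Calculate posterior odds
Posterior odds = Prior odds × LR
               = 1.60 × 1.65
               = 2.64

Step 2: Convert to probability
P(S|E) = Posterior odds / (1 + Posterior odds)
       = 2.64 / (1 + 2.64)
       = 2.64 / 3.64
       = 0.7253

The evidence increased P(S) from 0.6154 to 0.7253.


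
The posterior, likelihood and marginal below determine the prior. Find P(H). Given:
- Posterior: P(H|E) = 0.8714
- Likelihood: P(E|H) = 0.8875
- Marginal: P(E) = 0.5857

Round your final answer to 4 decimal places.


From Bayes' theorem: P(H|E) = P(E|H) × P(H) / P(E)

Rearranging for P(H):
P(H) = P(H|E) × P(E) / P(E|H)
     = 0.8714 × 0.5857 / 0.8875
     = 0.51037898 / 0.8875
     = 0.5751


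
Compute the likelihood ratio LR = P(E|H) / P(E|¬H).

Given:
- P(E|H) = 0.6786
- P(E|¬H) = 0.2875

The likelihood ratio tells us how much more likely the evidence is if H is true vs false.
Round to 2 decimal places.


Likelihood Ratio (LR) = P(E|H) / P(E|¬H)

LR = 0.6786 / 0.2875
   = 2.36

The evidence is 2.36 times more likely if H is true than if H is false.
Because LR exceeds 1, E is evidence for H.


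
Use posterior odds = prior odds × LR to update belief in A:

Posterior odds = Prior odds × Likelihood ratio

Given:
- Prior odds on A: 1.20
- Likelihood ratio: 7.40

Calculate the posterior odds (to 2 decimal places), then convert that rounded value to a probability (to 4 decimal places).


Step 1: Calculate posterior odds
Posterior odds = Prior odds × LR
               = 1.20 × 7.40
               = 8.88

Step 2: Convert to probability
P(A|E) = Posterior odds / (1 + Posterior odds)
       = 8.88 / (1 + 8.88)
       = 8.88 / 9.88
       = 0.8988

The evidence increased P(A) from 0.5455 to 0.8988.


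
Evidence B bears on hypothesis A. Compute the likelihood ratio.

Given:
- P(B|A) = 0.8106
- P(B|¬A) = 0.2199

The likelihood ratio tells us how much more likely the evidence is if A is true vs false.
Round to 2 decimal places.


Likelihood Ratio (LR) = P(B|A) / P(B|¬A)

LR = 0.8106 / 0.2199
   = 3.69

The evidence is 3.69 times more likely if A is true than if A is false.
LR > 1, so observing B raises the odds in favor of A.


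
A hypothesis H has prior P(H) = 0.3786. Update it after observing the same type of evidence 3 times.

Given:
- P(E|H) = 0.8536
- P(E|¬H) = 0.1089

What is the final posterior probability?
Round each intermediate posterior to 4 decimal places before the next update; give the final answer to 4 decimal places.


Sequential Bayesian updating:

Initial prior: P(H) = 0.3786

Update 1:
  P(E) = 0.8536 × 0.3786 + 0.1089 × 0.6214 = 0.32317296 + 0.06767046 = 0.39084342
  P(H|E) = 0.32317296 / 0.39084342 = 0.8269

Update 2:
  P(E) = 0.8536 × 0.8269 + 0.1089 × 0.1731 = 0.70584184 + 0.01885059 = 0.72469243
  P(H|E) = 0.70584184 / 0.72469243 = 0.9740

Update 3:
  P(E) = 0.8536 × 0.9740 + 0.1089 × 0.0260 = 0.83140640 + 0.00283140 = 0.83423780
  P(H|E) = 0.83140640 / 0.83423780 = 0.9966

Final posterior: 0.9966


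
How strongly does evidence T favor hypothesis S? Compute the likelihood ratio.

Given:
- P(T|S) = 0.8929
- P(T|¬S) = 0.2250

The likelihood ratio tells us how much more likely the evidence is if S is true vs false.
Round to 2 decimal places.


Likelihood Ratio (LR) = P(T|S) / P(T|¬S)

LR = 0.8929 / 0.2250
   = 3.97

The evidence is 3.97 times more likely if S is true than if S is false.
Since LR > 1, the evidence supports S over ¬S.


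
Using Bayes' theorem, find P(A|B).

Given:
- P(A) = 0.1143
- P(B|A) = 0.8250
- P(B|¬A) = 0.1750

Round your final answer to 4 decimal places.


Bayes' theorem: P(A|B) = P(B|A) × P(A) / P(B)

Step 1: Calculate P(B) using law of total probability
P(B) = P(B|A)P(A) + P(B|¬A)P(¬A)
     = 0.8250 × 0.1143 + 0.1750 × 0.8857
     = 0.09429750 + 0.15499750
     = 0.24929500

Step 2: Apply Bayes' theorem
P(A|B) = P(B|A) × P(A) / P(B)
       = 0.09429750 / 0.24929500
       = 0.3783


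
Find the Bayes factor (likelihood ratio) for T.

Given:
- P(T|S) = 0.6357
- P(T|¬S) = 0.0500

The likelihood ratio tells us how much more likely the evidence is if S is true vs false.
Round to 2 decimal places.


Likelihood Ratio (LR) = P(T|S) / P(T|¬S)

LR = 0.6357 / 0.0500
   = 12.71

The evidence is 12.71 times more likely if S is true than if S is false.
LR > 1, so observing T raises the odds in favor of S.


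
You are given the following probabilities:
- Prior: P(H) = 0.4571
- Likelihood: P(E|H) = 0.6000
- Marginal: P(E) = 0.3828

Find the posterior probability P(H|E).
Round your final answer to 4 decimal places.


Using Bayes' theorem:

P(H|E) = P(E|H) × P(H) / P(E)
       = 0.6000 × 0.4571 / 0.3828
       = 0.27426000 / 0.3828
       = 0.7165

The evidence strengthens our belief in H.
Prior: 0.4571 → Posterior: 0.7165


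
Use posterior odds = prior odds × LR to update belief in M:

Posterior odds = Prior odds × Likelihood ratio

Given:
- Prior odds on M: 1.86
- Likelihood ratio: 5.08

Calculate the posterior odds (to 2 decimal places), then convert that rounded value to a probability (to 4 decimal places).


Step 1: Calculate posterior odds
Posterior odds = Prior odds × LR
               = 1.86 × 5.08
               = 9.45

Step 2: Convert to probability
P(M|E) = Posterior odds / (1 + Posterior odds)
       = 9.45 / (1 + 9.45)
       = 9.45 / 10.45
       = 0.9043

The evidence increased P(M) from 0.6503 to 0.9043.
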